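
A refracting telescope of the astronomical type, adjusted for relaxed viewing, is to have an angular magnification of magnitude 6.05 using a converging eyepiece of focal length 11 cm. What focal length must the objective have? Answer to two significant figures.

67 cm

|M| = f_obj/|f_eye|, so f_obj = |M| x |f_eye| = 6.05 x 11 = 66.550 cm.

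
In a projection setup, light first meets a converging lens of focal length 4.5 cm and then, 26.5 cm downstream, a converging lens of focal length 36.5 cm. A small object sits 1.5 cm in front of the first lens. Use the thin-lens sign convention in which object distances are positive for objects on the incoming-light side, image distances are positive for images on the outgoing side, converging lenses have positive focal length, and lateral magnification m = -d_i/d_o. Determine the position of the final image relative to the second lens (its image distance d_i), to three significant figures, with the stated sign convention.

-135 cm

Lens 1: 1/d_i1 = 1/f_1 - 1/d_o1 = 1/4.5 - 1/1.5 = -0.44444 cm^-1, so d_i1 = -2.250 cm.
With d_i1 < 0 the first image is virtual and lies on the object side; the object distance for lens 2 is d_o2 = 26.5 - (-2.250) = 28.750 cm.
Lens 2: 1/d_i2 = 1/f_2 - 1/d_o2 = 1/36.5 - 1/(28.750) = -0.00739 cm^-1, so d_i2 = -135.403 cm.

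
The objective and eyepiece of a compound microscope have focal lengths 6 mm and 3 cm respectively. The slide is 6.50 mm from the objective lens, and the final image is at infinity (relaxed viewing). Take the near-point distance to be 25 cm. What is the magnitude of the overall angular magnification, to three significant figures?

Convert to cm: f_obj = 6 mm = 0.6 cm; d_o = 6.50 mm = 0.65 cm.
Objective: 1/d_i = 1/f_obj - 1/d_o = 1/0.6 - 1/0.65 = 0.12821 cm^-1, so d_i = 7.800 cm.
m_obj = -d_i/d_o = -7.800/0.65 = -12.000.
Eyepiece angular magnification (image at infinity): M_eye = D/f_e = 25/3 = 8.333.
Overall M = m_obj x M_eye = (-12.000)(8.333) = -100.00.
|M| = 100.00.

100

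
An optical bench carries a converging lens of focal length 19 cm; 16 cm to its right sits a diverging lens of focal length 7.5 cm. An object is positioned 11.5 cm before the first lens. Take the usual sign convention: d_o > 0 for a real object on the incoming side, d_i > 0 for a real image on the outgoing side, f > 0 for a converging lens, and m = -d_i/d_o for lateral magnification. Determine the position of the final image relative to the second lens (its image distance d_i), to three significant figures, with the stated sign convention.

Lens 1: 1/d_i1 = 1/f_1 - 1/d_o1 = 1/19 - 1/11.5 = -0.03432 cm^-1, so d_i1 = -29.133 cm.
With d_i1 < 0 the first image is virtual and lies on the object side; the object distance for lens 2 is d_o2 = 16 - (-29.133) = 45.133 cm.
Lens 2: 1/d_i2 = 1/f_2 - 1/d_o2 = 1/(-7.5) - 1/(45.133) = -0.15549 cm^-1, so d_i2 = -6.431 cm.

-6.43 cm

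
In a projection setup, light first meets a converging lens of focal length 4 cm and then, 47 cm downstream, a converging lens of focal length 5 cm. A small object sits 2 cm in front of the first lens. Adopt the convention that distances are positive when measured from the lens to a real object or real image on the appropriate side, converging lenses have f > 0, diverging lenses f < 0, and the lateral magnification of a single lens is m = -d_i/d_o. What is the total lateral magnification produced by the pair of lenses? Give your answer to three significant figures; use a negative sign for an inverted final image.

Lens 1: 1/d_i1 = 1/f_1 - 1/d_o1 = 1/4 - 1/2 = -0.25000 cm^-1, so d_i1 = -4.000 cm.
m_1 = -(-4.000)/2 = 2.0000.
With d_i1 < 0 the first image is virtual and lies on the object side; the object distance for lens 2 is d_o2 = 47 - (-4.000) = 51.000 cm.
Lens 2: 1/d_i2 = 1/f_2 - 1/d_o2 = 1/5 - 1/(51.000) = 0.18039 cm^-1, so d_i2 = 5.543 cm.
m_2 = -(5.543)/(51.000) = -0.1087.
Overall magnification: m = m_1 m_2 = -0.2174.

-0.217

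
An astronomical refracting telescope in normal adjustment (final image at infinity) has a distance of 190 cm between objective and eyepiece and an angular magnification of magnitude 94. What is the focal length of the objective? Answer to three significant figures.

188 cm

In normal adjustment the tube length equals f_obj + f_eye and |M| = f_obj/f_eye.
So f_obj = 94 f_eye and 94 f_eye + f_eye = 190 cm, giving f_eye = 190/95 = 2.000 cm and f_obj = 188.000 cm.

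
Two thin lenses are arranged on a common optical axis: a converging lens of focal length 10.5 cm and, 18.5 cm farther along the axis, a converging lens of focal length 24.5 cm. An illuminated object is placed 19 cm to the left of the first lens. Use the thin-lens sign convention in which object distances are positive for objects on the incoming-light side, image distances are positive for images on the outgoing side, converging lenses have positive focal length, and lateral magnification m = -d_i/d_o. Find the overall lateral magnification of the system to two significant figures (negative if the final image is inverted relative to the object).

Lens 1: 1/d_i1 = 1/f_1 - 1/d_o1 = 1/10.5 - 1/19 = 0.04261 cm^-1, so d_i1 = 23.471 cm.
m_1 = -(23.471)/19 = -1.2353.
This image would form 23.471 cm past lens 1, i.e. 4.971 cm beyond lens 2, so it is a virtual object for lens 2: d_o2 = 18.5 - 23.471 = -4.971 cm.
Lens 2: 1/d_i2 = 1/f_2 - 1/d_o2 = 1/24.5 - 1/(-4.971) = 0.24200 cm^-1, so d_i2 = 4.132 cm.
m_2 = -(4.132)/(-4.971) = 0.8313.
Total m = m_1 x m_2 = (-1.2353)(0.8313) = -1.0269.

-1.0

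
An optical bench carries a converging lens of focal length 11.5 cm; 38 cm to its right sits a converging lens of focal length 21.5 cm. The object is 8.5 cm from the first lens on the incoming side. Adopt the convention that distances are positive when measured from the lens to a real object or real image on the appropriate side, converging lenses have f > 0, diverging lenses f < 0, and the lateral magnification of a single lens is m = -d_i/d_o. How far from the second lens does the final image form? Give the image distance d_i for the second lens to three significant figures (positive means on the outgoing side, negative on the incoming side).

30.9 cm

First lens: d_i1 = 1/(1/11.5 - 1/8.5) = -32.583 cm.
With d_i1 < 0 the first image is virtual and lies on the object side; the object distance for lens 2 is d_o2 = 38 - (-32.583) = 70.583 cm.
Second lens: d_i2 = 1/(1/21.5 - 1/(70.583)) = 30.918 cm.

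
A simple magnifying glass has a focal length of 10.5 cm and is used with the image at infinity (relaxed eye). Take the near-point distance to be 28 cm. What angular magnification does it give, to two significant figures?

M = D/f = 28/10.5 = 2.667.

2.7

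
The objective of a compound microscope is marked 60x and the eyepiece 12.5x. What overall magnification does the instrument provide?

750

The overall magnification of a compound microscope is the product of the objective and eyepiece magnifications:
M = M_obj x M_eye = 60 x 12.5 = 750.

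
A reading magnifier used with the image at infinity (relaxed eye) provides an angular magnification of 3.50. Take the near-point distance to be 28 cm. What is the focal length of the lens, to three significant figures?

8.00 cm

For the image at infinity, M = D/f.
f = D/M = 28/3.5 = 8.000 cm.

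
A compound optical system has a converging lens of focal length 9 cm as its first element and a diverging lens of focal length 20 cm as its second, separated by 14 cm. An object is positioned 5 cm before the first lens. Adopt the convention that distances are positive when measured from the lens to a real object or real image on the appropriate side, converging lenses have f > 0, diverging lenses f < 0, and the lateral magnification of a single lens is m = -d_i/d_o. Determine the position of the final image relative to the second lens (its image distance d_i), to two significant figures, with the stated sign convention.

First lens: d_i1 = 1/(1/9 - 1/5) = -11.250 cm.
With d_i1 < 0 the first image is virtual and lies on the object side; the object distance for lens 2 is d_o2 = 14 - (-11.250) = 25.250 cm.
Second lens: d_i2 = 1/(1/(-20) - 1/(25.250)) = -11.160 cm.

-11 cm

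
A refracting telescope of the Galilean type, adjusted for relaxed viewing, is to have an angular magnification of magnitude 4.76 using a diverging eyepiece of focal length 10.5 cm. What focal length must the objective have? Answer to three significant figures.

|M| = f_obj/|f_eye|, so f_obj = |M| x |f_eye| = 4.76 x 10.5 = 49.980 cm.

50.0 cm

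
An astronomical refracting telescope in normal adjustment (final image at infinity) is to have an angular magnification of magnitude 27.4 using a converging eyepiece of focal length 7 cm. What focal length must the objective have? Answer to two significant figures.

|M| = f_obj/|f_eye|, so f_obj = |M| x |f_eye| = 27.4 x 7 = 191.800 cm.

190 cm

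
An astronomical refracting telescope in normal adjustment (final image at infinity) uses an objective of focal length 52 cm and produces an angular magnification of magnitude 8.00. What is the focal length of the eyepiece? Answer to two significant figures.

|M| = f_obj/f_eye, so f_eye = f_obj/|M| = 52/8.0 = 6.500 cm.

6.5 cm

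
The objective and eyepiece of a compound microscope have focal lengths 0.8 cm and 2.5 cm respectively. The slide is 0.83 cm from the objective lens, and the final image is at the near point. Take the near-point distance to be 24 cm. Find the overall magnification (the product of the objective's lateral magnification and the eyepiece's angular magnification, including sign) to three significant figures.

-283

Objective: 1/d_i = 1/f_obj - 1/d_o = 1/0.8 - 1/0.83 = 0.04518 cm^-1, so d_i = 22.133 cm.
m_obj = -d_i/d_o = -22.133/0.83 = -26.667.
Eyepiece angular magnification (image at near point): M_eye = 1 + D/f_e = 1 + 24/2.5 = 10.600.
Overall M = m_obj x M_eye = (-26.667)(10.600) = -282.67.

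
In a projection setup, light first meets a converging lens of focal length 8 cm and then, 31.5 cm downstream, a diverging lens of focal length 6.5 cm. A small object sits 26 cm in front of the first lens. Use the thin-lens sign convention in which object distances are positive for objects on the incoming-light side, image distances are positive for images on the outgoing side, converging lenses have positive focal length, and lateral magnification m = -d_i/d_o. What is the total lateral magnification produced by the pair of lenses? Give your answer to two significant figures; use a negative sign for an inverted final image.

-0.11

First lens: d_i1 = 1/(1/8 - 1/26) = 11.556 cm.
m_1 = -(11.556)/26 = -0.4444.
The intermediate image is 11.556 cm to the right of lens 1, so d_o2 = L - d_i1 = 31.5 - 11.556 = 19.944 cm.
Second lens: d_i2 = 1/(1/(-6.5) - 1/(19.944)) = -4.902 cm.
m_2 = -(-4.902)/(19.944) = 0.2458.
Overall magnification: m = m_1 m_2 = -0.1092.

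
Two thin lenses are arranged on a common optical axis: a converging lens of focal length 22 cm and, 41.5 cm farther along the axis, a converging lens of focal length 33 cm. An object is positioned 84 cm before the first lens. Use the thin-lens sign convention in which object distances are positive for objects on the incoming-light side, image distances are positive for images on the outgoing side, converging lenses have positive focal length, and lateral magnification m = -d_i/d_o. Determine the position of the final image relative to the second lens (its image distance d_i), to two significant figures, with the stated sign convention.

First lens: d_i1 = 1/(1/22 - 1/84) = 29.806 cm.
The intermediate image is 29.806 cm to the right of lens 1, so d_o2 = L - d_i1 = 41.5 - 29.806 = 11.694 cm.
Second lens: d_i2 = 1/(1/33 - 1/(11.694)) = -18.111 cm.

-18 cm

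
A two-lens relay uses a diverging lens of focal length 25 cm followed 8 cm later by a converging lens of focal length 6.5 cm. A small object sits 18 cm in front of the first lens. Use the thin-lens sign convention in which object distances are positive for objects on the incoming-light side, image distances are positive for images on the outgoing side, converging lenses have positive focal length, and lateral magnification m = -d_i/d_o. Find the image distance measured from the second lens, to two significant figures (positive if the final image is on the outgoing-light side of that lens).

10 cm

Applying the thin-lens equation to the first lens, 1/(-25) = 1/18 + 1/d_i1, which gives d_i1 = -10.465 cm.
With d_i1 < 0 the first image is virtual and lies on the object side; the object distance for lens 2 is d_o2 = 8 - (-10.465) = 18.465 cm.
Applying the thin-lens equation again with f_2 = 6.5 cm and d_o2 = 18.465 cm gives d_i2 = 10.031 cm.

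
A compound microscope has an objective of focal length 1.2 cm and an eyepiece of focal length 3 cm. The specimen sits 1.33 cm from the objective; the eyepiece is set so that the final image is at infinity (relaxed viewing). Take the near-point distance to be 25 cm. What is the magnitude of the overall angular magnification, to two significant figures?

Objective: 1/d_i = 1/f_obj - 1/d_o = 1/1.2 - 1/1.33 = 0.08145 cm^-1, so d_i = 12.277 cm.
m_obj = -d_i/d_o = -12.277/1.33 = -9.231.
Eyepiece angular magnification (image at infinity): M_eye = D/f_e = 25/3 = 8.333.
Overall M = m_obj x M_eye = (-9.231)(8.333) = -76.92.
|M| = 76.92.

77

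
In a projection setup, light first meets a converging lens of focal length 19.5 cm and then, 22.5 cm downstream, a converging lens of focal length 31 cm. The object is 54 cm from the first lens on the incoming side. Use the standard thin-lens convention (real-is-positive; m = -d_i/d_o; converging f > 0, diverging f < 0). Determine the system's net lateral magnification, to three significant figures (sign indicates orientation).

-0.449

Applying the thin-lens equation to the first lens, 1/19.5 = 1/54 + 1/d_i1, which gives d_i1 = 30.522 cm.
Its lateral magnification is m_1 = -d_i1/d_o1 = -(30.522)/54 = -0.5652.
This image would form 30.522 cm past lens 1, i.e. 8.022 cm beyond lens 2, so it is a virtual object for lens 2: d_o2 = 22.5 - 30.522 = -8.022 cm.
Applying the thin-lens equation again with f_2 = 31 cm and d_o2 = -8.022 cm gives d_i2 = 6.373 cm.
m_2 = -(6.373)/(-8.022) = 0.7944.
Overall magnification: m = m_1 m_2 = -0.4490.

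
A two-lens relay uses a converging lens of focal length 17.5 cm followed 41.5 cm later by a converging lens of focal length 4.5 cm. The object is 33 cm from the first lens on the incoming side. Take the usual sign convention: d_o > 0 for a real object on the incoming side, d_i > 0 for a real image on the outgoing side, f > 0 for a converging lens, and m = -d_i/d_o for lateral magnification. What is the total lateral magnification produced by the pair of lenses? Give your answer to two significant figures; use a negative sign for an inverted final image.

First lens: d_i1 = 1/(1/17.5 - 1/33) = 37.258 cm.
m_1 = -(37.258)/33 = -1.1290.
The intermediate image is 37.258 cm to the right of lens 1, so d_o2 = L - d_i1 = 41.5 - 37.258 = 4.242 cm.
Second lens: d_i2 = 1/(1/4.5 - 1/(4.242)) = -73.969 cm.
m_2 = -(-73.969)/(4.242) = 17.4375.
Total m = m_1 x m_2 = (-1.1290)(17.4375) = -19.6875.

-20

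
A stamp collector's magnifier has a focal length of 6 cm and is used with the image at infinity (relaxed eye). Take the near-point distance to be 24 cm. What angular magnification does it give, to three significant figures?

4.00

M = D/f = 24/6 = 4.000.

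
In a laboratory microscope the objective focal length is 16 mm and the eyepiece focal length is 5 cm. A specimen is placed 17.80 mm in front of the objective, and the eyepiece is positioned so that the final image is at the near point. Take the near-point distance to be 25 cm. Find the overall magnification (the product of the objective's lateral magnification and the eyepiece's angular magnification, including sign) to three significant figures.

-53.3

Convert to cm: f_obj = 16 mm = 1.6 cm; d_o = 17.80 mm = 1.78 cm.
Objective: 1/d_i = 1/f_obj - 1/d_o = 1/1.6 - 1/1.78 = 0.06320 cm^-1, so d_i = 15.822 cm.
m_obj = -d_i/d_o = -15.822/1.78 = -8.889.
Eyepiece angular magnification (image at near point): M_eye = 1 + D/f_e = 1 + 25/5 = 6.000.
Overall M = m_obj x M_eye = (-8.889)(6.000) = -53.33.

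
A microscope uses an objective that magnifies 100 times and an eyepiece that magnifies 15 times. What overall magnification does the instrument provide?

1500

The overall magnification of a compound microscope is the product of the objective and eyepiece magnifications:
M = M_obj x M_eye = 100 x 15 = 1500.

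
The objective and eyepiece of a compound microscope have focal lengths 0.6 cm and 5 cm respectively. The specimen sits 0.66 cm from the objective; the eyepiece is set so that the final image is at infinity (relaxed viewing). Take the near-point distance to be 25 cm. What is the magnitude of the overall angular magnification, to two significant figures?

Objective: 1/d_i = 1/f_obj - 1/d_o = 1/0.6 - 1/0.66 = 0.15152 cm^-1, so d_i = 6.600 cm.
m_obj = -d_i/d_o = -6.600/0.66 = -10.000.
Eyepiece angular magnification (image at infinity): M_eye = D/f_e = 25/5 = 5.000.
Overall M = m_obj x M_eye = (-10.000)(5.000) = -50.00.
|M| = 50.00.

50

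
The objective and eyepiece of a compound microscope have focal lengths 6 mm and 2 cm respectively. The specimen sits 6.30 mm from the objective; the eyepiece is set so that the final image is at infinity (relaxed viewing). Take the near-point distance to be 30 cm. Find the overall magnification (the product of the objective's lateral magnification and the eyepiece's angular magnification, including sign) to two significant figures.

-300

Convert to cm: f_obj = 6 mm = 0.6 cm; d_o = 6.30 mm = 0.63 cm.
Objective: 1/d_i = 1/f_obj - 1/d_o = 1/0.6 - 1/0.63 = 0.07937 cm^-1, so d_i = 12.600 cm.
m_obj = -d_i/d_o = -12.600/0.63 = -20.000.
Eyepiece angular magnification (image at infinity): M_eye = D/f_e = 30/2 = 15.000.
Overall M = m_obj x M_eye = (-20.000)(15.000) = -300.00.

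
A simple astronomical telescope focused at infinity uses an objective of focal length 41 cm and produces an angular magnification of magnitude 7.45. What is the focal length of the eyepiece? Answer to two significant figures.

5.5 cm

|M| = f_obj/f_eye, so f_eye = f_obj/|M| = 41/7.45 = 5.503 cm.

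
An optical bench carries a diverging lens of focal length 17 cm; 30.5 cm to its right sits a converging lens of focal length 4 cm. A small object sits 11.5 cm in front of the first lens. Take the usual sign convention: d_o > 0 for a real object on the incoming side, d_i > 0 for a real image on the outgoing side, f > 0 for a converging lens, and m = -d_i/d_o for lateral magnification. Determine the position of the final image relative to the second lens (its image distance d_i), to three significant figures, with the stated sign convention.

First lens: d_i1 = 1/(1/(-17) - 1/11.5) = -6.860 cm.
The intermediate image is virtual, 6.860 cm to the left of lens 1, so d_o2 = L - d_i1 = 30.5 - (-6.860) = 37.360 cm.
Second lens: d_i2 = 1/(1/4 - 1/(37.360)) = 4.480 cm.

4.48 cm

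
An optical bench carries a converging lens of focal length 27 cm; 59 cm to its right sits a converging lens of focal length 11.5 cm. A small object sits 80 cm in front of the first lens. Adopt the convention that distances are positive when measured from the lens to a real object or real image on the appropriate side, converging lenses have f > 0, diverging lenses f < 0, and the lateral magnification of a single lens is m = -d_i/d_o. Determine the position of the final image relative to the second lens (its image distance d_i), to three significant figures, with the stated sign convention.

31.1 cm

First lens: d_i1 = 1/(1/27 - 1/80) = 40.755 cm.
The intermediate image is 40.755 cm to the right of lens 1, so d_o2 = L - d_i1 = 59 - 40.755 = 18.245 cm.
Second lens: d_i2 = 1/(1/11.5 - 1/(18.245)) = 31.106 cm.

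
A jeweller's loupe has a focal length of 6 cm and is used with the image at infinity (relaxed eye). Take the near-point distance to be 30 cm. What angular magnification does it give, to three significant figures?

5.00

M = D/f = 30/6 = 5.000.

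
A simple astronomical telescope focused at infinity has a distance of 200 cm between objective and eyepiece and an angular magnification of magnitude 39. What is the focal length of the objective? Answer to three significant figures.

195 cm

In normal adjustment the tube length equals f_obj + f_eye and |M| = f_obj/f_eye.
So f_obj = 39 f_eye and 39 f_eye + f_eye = 200 cm, giving f_eye = 200/40 = 5.000 cm and f_obj = 195.000 cm.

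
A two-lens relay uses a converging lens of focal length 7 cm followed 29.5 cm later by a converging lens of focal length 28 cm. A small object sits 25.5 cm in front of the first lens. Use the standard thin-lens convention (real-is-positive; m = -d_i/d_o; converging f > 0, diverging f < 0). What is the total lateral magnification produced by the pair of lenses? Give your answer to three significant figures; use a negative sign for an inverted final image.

-1.30

First lens: d_i1 = 1/(1/7 - 1/25.5) = 9.649 cm.
m_1 = -(9.649)/25.5 = -0.3784.
That image sits 19.851 cm in front of the second lens, so d_o2 = 19.851 cm.
Second lens: d_i2 = 1/(1/28 - 1/(19.851)) = -68.212 cm.
m_2 = -(-68.212)/(19.851) = 3.4362.
The system's lateral magnification is m_1 m_2 = (-0.3784)(3.4362) = -1.3002.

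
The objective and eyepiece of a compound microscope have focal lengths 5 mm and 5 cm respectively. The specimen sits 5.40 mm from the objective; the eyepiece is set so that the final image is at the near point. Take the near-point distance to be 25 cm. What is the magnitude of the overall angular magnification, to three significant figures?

75.0

Convert to cm: f_obj = 5 mm = 0.5 cm; d_o = 5.40 mm = 0.54 cm.
Objective: 1/d_i = 1/f_obj - 1/d_o = 1/0.5 - 1/0.54 = 0.14815 cm^-1, so d_i = 6.750 cm.
m_obj = -d_i/d_o = -6.750/0.54 = -12.500.
Eyepiece angular magnification (image at near point): M_eye = 1 + D/f_e = 1 + 25/5 = 6.000.
Overall M = m_obj x M_eye = (-12.500)(6.000) = -75.00.
|M| = 75.00.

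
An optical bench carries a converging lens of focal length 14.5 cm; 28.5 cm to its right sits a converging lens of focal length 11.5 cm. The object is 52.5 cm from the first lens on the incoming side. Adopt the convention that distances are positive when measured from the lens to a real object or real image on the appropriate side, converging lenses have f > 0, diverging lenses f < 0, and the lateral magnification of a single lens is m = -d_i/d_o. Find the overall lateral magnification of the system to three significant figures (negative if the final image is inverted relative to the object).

First lens: d_i1 = 1/(1/14.5 - 1/52.5) = 20.033 cm.
m_1 = -(20.033)/52.5 = -0.3816.
Object distance for lens 2: d_o2 = 28.5 - 20.033 = 8.467 cm.
Second lens: d_i2 = 1/(1/11.5 - 1/(8.467)) = -32.105 cm.
m_2 = -(-32.105)/(8.467) = 3.7918.
Overall magnification: m = m_1 m_2 = -1.4469.

-1.45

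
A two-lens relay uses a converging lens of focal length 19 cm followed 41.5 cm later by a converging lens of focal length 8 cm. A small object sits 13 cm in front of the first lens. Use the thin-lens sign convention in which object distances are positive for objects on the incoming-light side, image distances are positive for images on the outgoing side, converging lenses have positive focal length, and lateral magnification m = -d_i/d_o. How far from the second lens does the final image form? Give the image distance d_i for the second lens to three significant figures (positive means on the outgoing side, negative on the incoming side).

8.86 cm

Lens 1: 1/d_i1 = 1/f_1 - 1/d_o1 = 1/19 - 1/13 = -0.02429 cm^-1, so d_i1 = -41.167 cm.
With d_i1 < 0 the first image is virtual and lies on the object side; the object distance for lens 2 is d_o2 = 41.5 - (-41.167) = 82.667 cm.
Lens 2: 1/d_i2 = 1/f_2 - 1/d_o2 = 1/8 - 1/(82.667) = 0.11290 cm^-1, so d_i2 = 8.857 cm.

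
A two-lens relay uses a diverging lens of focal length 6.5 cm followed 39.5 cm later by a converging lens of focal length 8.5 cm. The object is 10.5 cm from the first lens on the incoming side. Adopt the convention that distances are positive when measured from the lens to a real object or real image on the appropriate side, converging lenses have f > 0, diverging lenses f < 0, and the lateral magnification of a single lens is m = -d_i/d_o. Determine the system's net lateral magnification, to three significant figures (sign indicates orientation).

-0.0928

First lens: d_i1 = 1/(1/(-6.5) - 1/10.5) = -4.015 cm.
m_1 = -(-4.015)/10.5 = 0.3824.
The intermediate image is virtual, 4.015 cm to the left of lens 1, so d_o2 = L - d_i1 = 39.5 - (-4.015) = 43.515 cm.
Second lens: d_i2 = 1/(1/8.5 - 1/(43.515)) = 10.563 cm.
m_2 = -(10.563)/(43.515) = -0.2428.
Total m = m_1 x m_2 = (0.3824)(-0.2428) = -0.0928.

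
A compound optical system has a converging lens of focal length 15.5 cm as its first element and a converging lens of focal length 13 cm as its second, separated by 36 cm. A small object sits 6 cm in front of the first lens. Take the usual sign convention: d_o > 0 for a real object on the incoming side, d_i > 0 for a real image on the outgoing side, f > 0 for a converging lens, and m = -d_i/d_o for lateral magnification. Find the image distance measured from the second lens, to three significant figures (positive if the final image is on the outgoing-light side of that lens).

Applying the thin-lens equation to the first lens, 1/15.5 = 1/6 + 1/d_i1, which gives d_i1 = -9.789 cm.
With d_i1 < 0 the first image is virtual and lies on the object side; the object distance for lens 2 is d_o2 = 36 - (-9.789) = 45.789 cm.
Applying the thin-lens equation again with f_2 = 13 cm and d_o2 = 45.789 cm gives d_i2 = 18.154 cm.

18.2 cm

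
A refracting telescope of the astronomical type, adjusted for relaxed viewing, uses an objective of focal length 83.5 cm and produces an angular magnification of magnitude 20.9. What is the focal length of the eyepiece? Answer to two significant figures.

4.0 cm

|M| = f_obj/f_eye, so f_eye = f_obj/|M| = 83.5/20.9 = 3.995 cm.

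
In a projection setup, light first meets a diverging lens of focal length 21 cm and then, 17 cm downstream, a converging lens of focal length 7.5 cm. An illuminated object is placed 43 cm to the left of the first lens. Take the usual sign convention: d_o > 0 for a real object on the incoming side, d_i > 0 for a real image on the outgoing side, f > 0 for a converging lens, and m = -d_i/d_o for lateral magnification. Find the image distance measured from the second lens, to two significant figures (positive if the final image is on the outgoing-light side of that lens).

9.9 cm

Applying the thin-lens equation to the first lens, 1/(-21) = 1/43 + 1/d_i1, which gives d_i1 = -14.109 cm.
The intermediate image is virtual, 14.109 cm to the left of lens 1, so d_o2 = L - d_i1 = 17 - (-14.109) = 31.109 cm.
Applying the thin-lens equation again with f_2 = 7.5 cm and d_o2 = 31.109 cm gives d_i2 = 9.883 cm.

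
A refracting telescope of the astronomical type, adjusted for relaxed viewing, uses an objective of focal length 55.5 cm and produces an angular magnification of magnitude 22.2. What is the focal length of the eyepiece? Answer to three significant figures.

2.50 cm

|M| = f_obj/f_eye, so f_eye = f_obj/|M| = 55.5/22.2 = 2.500 cm.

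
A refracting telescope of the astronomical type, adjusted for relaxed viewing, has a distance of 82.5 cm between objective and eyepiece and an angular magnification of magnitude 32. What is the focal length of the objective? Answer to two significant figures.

In normal adjustment the tube length equals f_obj + f_eye and |M| = f_obj/f_eye.
So f_obj = 32 f_eye and 32 f_eye + f_eye = 82.5 cm, giving f_eye = 82.5/33 = 2.500 cm and f_obj = 80.000 cm.

80 cm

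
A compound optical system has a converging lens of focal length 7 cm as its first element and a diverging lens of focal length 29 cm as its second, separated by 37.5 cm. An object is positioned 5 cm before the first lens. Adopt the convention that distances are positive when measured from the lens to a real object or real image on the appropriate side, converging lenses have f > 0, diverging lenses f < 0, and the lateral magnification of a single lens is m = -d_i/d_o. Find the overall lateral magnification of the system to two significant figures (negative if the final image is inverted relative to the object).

1.2

Lens 1: 1/d_i1 = 1/f_1 - 1/d_o1 = 1/7 - 1/5 = -0.05714 cm^-1, so d_i1 = -17.500 cm.
m_1 = -(-17.500)/5 = 3.5000.
The intermediate image is virtual, 17.500 cm to the left of lens 1, so d_o2 = L - d_i1 = 37.5 - (-17.500) = 55.000 cm.
Lens 2: 1/d_i2 = 1/f_2 - 1/d_o2 = 1/(-29) - 1/(55.000) = -0.05266 cm^-1, so d_i2 = -18.988 cm.
m_2 = -(-18.988)/(55.000) = 0.3452.
Total m = m_1 x m_2 = (3.5000)(0.3452) = 1.2083.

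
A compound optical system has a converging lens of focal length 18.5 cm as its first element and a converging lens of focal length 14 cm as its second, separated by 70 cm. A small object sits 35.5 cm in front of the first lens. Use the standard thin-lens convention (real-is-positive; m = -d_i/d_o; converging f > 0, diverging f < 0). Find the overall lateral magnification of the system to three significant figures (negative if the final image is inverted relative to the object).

Lens 1: 1/d_i1 = 1/f_1 - 1/d_o1 = 1/18.5 - 1/35.5 = 0.02589 cm^-1, so d_i1 = 38.632 cm.
m_1 = -(38.632)/35.5 = -1.0882.
That image sits 31.368 cm in front of the second lens, so d_o2 = 31.368 cm.
Lens 2: 1/d_i2 = 1/f_2 - 1/d_o2 = 1/14 - 1/(31.368) = 0.03955 cm^-1, so d_i2 = 25.285 cm.
m_2 = -(25.285)/(31.368) = -0.8061.
The system's lateral magnification is m_1 m_2 = (-1.0882)(-0.8061) = 0.8772.

0.877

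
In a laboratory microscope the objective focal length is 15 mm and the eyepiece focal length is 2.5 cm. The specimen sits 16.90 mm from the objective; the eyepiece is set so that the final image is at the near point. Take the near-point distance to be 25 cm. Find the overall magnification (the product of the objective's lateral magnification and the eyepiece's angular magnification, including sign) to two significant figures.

Convert to cm: f_obj = 15 mm = 1.5 cm; d_o = 16.90 mm = 1.69 cm.
Objective: 1/d_i = 1/f_obj - 1/d_o = 1/1.5 - 1/1.69 = 0.07495 cm^-1, so d_i = 13.342 cm.
m_obj = -d_i/d_o = -13.342/1.69 = -7.895.
Eyepiece angular magnification (image at near point): M_eye = 1 + D/f_e = 1 + 25/2.5 = 11.000.
Overall M = m_obj x M_eye = (-7.895)(11.000) = -86.84.

-87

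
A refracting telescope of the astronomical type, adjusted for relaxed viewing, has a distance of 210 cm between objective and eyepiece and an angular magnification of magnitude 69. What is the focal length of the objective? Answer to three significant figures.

207 cm

In normal adjustment the tube length equals f_obj + f_eye and |M| = f_obj/f_eye.
So f_obj = 69 f_eye and 69 f_eye + f_eye = 210 cm, giving f_eye = 210/70 = 3.000 cm and f_obj = 207.000 cm.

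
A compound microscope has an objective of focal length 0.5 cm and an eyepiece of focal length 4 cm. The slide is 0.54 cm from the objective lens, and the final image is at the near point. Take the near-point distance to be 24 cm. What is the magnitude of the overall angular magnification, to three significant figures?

87.5

Objective: 1/d_i = 1/f_obj - 1/d_o = 1/0.5 - 1/0.54 = 0.14815 cm^-1, so d_i = 6.750 cm.
m_obj = -d_i/d_o = -6.750/0.54 = -12.500.
Eyepiece angular magnification (image at near point): M_eye = 1 + D/f_e = 1 + 24/4 = 7.000.
Overall M = m_obj x M_eye = (-12.500)(7.000) = -87.50.
|M| = 87.50.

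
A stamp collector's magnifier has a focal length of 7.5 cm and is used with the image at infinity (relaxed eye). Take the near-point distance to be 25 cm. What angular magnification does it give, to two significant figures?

3.3

M = D/f = 25/7.5 = 3.333.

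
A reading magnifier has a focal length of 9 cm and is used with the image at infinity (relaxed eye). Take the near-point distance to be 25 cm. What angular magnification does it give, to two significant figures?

M = D/f = 25/9 = 2.778.

2.8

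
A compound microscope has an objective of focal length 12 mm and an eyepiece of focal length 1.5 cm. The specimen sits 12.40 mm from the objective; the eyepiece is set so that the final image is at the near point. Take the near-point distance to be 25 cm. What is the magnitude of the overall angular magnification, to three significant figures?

530

Convert to cm: f_obj = 12 mm = 1.2 cm; d_o = 12.40 mm = 1.24 cm.
Objective: 1/d_i = 1/f_obj - 1/d_o = 1/1.2 - 1/1.24 = 0.02688 cm^-1, so d_i = 37.200 cm.
m_obj = -d_i/d_o = -37.200/1.24 = -30.000.
Eyepiece angular magnification (image at near point): M_eye = 1 + D/f_e = 1 + 25/1.5 = 17.667.
Overall M = m_obj x M_eye = (-30.000)(17.667) = -530.00.
|M| = 530.00.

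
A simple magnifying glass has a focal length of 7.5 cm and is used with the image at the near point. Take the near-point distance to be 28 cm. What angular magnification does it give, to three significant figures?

M = 1 + D/f = 1 + 28/7.5 = 4.733.

4.73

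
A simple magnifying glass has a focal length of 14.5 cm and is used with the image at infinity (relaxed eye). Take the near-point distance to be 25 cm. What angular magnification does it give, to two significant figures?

M = D/f = 25/14.5 = 1.724.

1.7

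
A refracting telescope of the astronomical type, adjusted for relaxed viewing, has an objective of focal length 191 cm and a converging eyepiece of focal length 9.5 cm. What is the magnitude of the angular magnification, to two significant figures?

20

|M| = f_obj/|f_eye| = 191/9.5 = 20.105.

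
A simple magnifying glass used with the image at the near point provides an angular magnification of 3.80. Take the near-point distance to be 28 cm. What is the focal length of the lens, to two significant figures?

10 cm

For the image at the near point, M = 1 + D/f.
f = D/(M - 1) = 28/(3.8 - 1) = 10.000 cm.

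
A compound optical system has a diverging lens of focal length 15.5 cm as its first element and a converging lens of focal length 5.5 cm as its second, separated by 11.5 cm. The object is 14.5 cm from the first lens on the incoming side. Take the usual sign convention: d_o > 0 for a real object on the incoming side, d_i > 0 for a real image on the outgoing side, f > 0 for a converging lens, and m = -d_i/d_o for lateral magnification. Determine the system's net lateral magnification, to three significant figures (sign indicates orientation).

First lens: d_i1 = 1/(1/(-15.5) - 1/14.5) = -7.492 cm.
m_1 = -(-7.492)/14.5 = 0.5167.
With d_i1 < 0 the first image is virtual and lies on the object side; the object distance for lens 2 is d_o2 = 11.5 - (-7.492) = 18.992 cm.
Second lens: d_i2 = 1/(1/5.5 - 1/(18.992)) = 7.742 cm.
m_2 = -(7.742)/(18.992) = -0.4077.
Total m = m_1 x m_2 = (0.5167)(-0.4077) = -0.2106.

-0.211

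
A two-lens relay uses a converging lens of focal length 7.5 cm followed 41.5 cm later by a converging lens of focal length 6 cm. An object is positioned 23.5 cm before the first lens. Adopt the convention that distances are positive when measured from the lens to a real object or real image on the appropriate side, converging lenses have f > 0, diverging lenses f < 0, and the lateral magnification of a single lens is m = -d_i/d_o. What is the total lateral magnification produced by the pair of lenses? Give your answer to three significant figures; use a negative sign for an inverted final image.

0.115

Lens 1: 1/d_i1 = 1/f_1 - 1/d_o1 = 1/7.5 - 1/23.5 = 0.09078 cm^-1, so d_i1 = 11.016 cm.
m_1 = -(11.016)/23.5 = -0.4688.
Object distance for lens 2: d_o2 = 41.5 - 11.016 = 30.484 cm.
Lens 2: 1/d_i2 = 1/f_2 - 1/d_o2 = 1/6 - 1/(30.484) = 0.13386 cm^-1, so d_i2 = 7.470 cm.
m_2 = -(7.470)/(30.484) = -0.2451.
Total m = m_1 x m_2 = (-0.4688)(-0.2451) = 0.1149.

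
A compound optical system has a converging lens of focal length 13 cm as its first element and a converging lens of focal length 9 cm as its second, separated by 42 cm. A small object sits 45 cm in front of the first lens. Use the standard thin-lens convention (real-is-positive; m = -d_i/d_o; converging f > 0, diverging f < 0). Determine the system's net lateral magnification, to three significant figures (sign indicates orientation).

0.248

Lens 1: 1/d_i1 = 1/f_1 - 1/d_o1 = 1/13 - 1/45 = 0.05470 cm^-1, so d_i1 = 18.281 cm.
m_1 = -(18.281)/45 = -0.4062.
That image sits 23.719 cm in front of the second lens, so d_o2 = 23.719 cm.
Lens 2: 1/d_i2 = 1/f_2 - 1/d_o2 = 1/9 - 1/(23.719) = 0.06895 cm^-1, so d_i2 = 14.503 cm.
m_2 = -(14.503)/(23.719) = -0.6115.
Total m = m_1 x m_2 = (-0.4062)(-0.6115) = 0.2484.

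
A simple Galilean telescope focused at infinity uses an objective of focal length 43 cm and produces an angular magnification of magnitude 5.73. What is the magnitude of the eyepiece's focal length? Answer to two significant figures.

7.5 cm

|M| = f_obj/|f_eye|, so |f_eye| = f_obj/|M| = 43/5.73 = 7.504 cm.
(The eyepiece is diverging, so its signed focal length is -7.504 cm.)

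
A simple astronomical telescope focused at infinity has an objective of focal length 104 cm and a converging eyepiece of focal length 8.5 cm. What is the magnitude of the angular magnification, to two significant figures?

|M| = f_obj/|f_eye| = 104/8.5 = 12.235.

12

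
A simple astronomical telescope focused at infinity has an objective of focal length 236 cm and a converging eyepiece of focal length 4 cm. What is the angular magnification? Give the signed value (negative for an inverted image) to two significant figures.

M = -f_obj/f_eye = -236/(4) = -59.000.

-59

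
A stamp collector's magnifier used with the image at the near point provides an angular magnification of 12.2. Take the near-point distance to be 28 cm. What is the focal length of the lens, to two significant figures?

For the image at the near point, M = 1 + D/f.
f = D/(M - 1) = 28/(12.2 - 1) = 2.500 cm.

2.5 cm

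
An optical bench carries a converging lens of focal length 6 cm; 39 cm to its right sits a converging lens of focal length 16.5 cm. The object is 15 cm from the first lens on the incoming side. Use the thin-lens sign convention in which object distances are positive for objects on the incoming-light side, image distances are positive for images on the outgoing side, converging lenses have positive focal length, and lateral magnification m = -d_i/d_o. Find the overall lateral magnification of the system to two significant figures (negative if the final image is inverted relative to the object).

First lens: d_i1 = 1/(1/6 - 1/15) = 10.000 cm.
m_1 = -(10.000)/15 = -0.6667.
Object distance for lens 2: d_o2 = 39 - 10.000 = 29.000 cm.
Second lens: d_i2 = 1/(1/16.5 - 1/(29.000)) = 38.280 cm.
m_2 = -(38.280)/(29.000) = -1.3200.
The system's lateral magnification is m_1 m_2 = (-0.6667)(-1.3200) = 0.8800.

0.88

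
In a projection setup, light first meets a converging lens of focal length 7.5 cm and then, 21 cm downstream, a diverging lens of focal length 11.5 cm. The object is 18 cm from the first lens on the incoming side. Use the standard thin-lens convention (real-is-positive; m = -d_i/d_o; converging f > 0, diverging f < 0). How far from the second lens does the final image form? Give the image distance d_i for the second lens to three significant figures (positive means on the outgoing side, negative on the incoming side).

-4.77 cm

First lens: d_i1 = 1/(1/7.5 - 1/18) = 12.857 cm.
That image sits 8.143 cm in front of the second lens, so d_o2 = 8.143 cm.
Second lens: d_i2 = 1/(1/(-11.5) - 1/(8.143)) = -4.767 cm.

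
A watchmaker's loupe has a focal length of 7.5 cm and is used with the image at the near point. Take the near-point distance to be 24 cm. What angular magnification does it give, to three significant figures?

4.20

M = 1 + D/f = 1 + 24/7.5 = 4.200.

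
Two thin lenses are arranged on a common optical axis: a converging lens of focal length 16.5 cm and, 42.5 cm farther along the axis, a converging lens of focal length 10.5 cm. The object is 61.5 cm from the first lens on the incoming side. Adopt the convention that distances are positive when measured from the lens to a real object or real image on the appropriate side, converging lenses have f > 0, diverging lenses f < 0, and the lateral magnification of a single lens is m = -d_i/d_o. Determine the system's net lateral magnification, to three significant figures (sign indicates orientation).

0.407

Lens 1: 1/d_i1 = 1/f_1 - 1/d_o1 = 1/16.5 - 1/61.5 = 0.04435 cm^-1, so d_i1 = 22.550 cm.
m_1 = -(22.550)/61.5 = -0.3667.
The intermediate image is 22.550 cm to the right of lens 1, so d_o2 = L - d_i1 = 42.5 - 22.550 = 19.950 cm.
Lens 2: 1/d_i2 = 1/f_2 - 1/d_o2 = 1/10.5 - 1/(19.950) = 0.04511 cm^-1, so d_i2 = 22.167 cm.
m_2 = -(22.167)/(19.950) = -1.1111.
Total m = m_1 x m_2 = (-0.3667)(-1.1111) = 0.4074.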